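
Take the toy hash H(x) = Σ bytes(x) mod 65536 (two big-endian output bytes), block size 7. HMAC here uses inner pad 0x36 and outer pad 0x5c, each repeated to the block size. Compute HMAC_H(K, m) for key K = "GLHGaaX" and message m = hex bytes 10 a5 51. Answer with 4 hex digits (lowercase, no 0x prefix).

Key "GLHGaaX" = 47 4c 48 47 61 61 58 is exactly B = 7 bytes: K' = 47 4c 48 47 61 61 58.
K' ⊕ ipad = 71 7a 7e 71 57 57 6e.  K' ⊕ opad = 1b 10 14 1b 3d 3d 04.
Inner input = (K'⊕ipad) ∥ m = 71 7a 7e 71 57 57 6e ∥ 10 a5 51.
Inner hash: sum = 113+122+126+113+87+87+110+16+165+81 = 1020 → 03 fc.
Outer input = (K'⊕opad) ∥ inner = 1b 10 14 1b 3d 3d 04 ∥ 03 fc.
Outer hash (tag): sum = 27+16+20+27+61+61+4+3+252 = 471 → 01 d7.

01d7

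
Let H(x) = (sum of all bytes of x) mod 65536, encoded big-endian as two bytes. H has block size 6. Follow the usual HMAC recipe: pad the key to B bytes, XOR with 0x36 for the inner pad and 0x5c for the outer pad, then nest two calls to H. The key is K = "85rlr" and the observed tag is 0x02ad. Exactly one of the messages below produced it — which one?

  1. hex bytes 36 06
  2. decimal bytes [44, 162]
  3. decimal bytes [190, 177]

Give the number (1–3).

2

Key "85rlr" = 38 35 72 6c 72 is 5 bytes ≤ B = 6; zero-pad to 6 bytes: K' = 38 35 72 6c 72 00.
K' ⊕ ipad = 0e 03 44 5a 44 36; K' ⊕ opad = 64 69 2e 30 2e 5c.
m1: inner = H(0e 03 44 5a 44 36 36 06) = 01 65; tag = H(64 69 2e 30 2e 5c 01 65) = 021b
m2: inner = H(0e 03 44 5a 44 36 2c a2) = 01 f7; tag = H(64 69 2e 30 2e 5c 01 f7) = 02ad ← matches
m3: inner = H(0e 03 44 5a 44 36 be b1) = 02 98; tag = H(64 69 2e 30 2e 5c 02 98) = 024f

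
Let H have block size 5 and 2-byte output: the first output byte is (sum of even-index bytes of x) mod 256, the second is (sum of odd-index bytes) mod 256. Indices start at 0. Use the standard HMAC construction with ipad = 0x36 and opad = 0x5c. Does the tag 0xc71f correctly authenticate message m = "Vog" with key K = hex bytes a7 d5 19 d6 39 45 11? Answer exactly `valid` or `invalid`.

Key hex bytes a7 d5 19 d6 39 45 11 is 7 bytes > B = 5, so hash it first: H(key) = 0a f0, then zero-pad to 5 bytes: K' = 0a f0 00 00 00.
K' ⊕ ipad = 3c c6 36 36 36; K' ⊕ opad = 56 ac 5c 5c 5c.
Inner hash: even-index sum = 279 mod 256 = 23; odd-index sum = 441 mod 256 = 185 → 17 b9.
Outer hash (recomputed tag): even-index sum = 455 mod 256 = 199; odd-index sum = 287 mod 256 = 31 → c7 1f.
Recomputed tag = c71f; claimed = c71f → match.

valid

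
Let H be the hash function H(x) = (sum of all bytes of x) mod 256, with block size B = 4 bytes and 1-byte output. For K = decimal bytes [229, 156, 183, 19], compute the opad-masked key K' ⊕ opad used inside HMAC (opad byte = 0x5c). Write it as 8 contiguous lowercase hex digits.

Key decimal bytes [229, 156, 183, 19] = e5 9c b7 13 is exactly B = 4 bytes: K' = e5 9c b7 13.
XOR each byte with 0x5c: e5⊕5c=b9, 9c⊕5c=c0, b7⊕5c=eb, 13⊕5c=4f.

b9c0eb4f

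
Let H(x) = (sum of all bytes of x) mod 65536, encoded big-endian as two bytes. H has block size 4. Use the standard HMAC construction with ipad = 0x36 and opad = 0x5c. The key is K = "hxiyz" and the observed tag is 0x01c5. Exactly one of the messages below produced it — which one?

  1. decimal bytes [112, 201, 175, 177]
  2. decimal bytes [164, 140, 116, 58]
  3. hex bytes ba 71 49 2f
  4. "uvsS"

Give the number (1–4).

Key "hxiyz" = 68 78 69 79 7a is 5 bytes > B = 4, so hash it first: H(key) = 02 3c, then zero-pad to 4 bytes: K' = 02 3c 00 00.
K' ⊕ ipad = 34 0a 36 36; K' ⊕ opad = 5e 60 5c 5c.
m1: inner = H(34 0a 36 36 70 c9 af b1) = 03 43; tag = H(5e 60 5c 5c 03 43) = 01bc
m2: inner = H(34 0a 36 36 a4 8c 74 3a) = 02 88; tag = H(5e 60 5c 5c 02 88) = 0200
m3: inner = H(34 0a 36 36 ba 71 49 2f) = 02 4d; tag = H(5e 60 5c 5c 02 4d) = 01c5 ← matches
m4: inner = H(34 0a 36 36 75 76 73 53) = 02 5b; tag = H(5e 60 5c 5c 02 5b) = 01d3

3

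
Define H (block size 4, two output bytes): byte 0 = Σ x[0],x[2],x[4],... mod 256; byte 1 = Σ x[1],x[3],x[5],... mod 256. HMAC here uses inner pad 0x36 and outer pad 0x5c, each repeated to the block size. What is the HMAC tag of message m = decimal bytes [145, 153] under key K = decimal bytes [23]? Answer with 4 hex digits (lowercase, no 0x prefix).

Key decimal bytes [23] = 17 is 1 byte ≤ B = 4; zero-pad to 4 bytes: K' = 17 00 00 00.
K' ⊕ ipad = 21 36 36 36.  K' ⊕ opad = 4b 5c 5c 5c.
Inner input = (K'⊕ipad) ∥ m = 21 36 36 36 ∥ 91 99.
Inner hash: even-index sum = 232 mod 256 = 232; odd-index sum = 261 mod 256 = 5 → e8 05.
Outer input = (K'⊕opad) ∥ inner = 4b 5c 5c 5c ∥ e8 05.
Outer hash (tag): even-index sum = 399 mod 256 = 143; odd-index sum = 189 mod 256 = 189 → 8f bd.

8fbd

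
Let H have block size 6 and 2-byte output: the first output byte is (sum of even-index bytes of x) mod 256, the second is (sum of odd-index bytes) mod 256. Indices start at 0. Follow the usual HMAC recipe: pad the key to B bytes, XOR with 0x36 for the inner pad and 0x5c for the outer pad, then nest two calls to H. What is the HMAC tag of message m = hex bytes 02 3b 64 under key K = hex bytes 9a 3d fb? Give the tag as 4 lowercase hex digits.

decb

Key hex bytes 9a 3d fb is 3 bytes ≤ B = 6; zero-pad to 6 bytes: K' = 9a 3d fb 00 00 00.
K' ⊕ ipad = ac 0b cd 36 36 36.  K' ⊕ opad = c6 61 a7 5c 5c 5c.
Inner input = (K'⊕ipad) ∥ m = ac 0b cd 36 36 36 ∥ 02 3b 64.
Inner hash: even-index sum = 533 mod 256 = 21; odd-index sum = 178 mod 256 = 178 → 15 b2.
Outer input = (K'⊕opad) ∥ inner = c6 61 a7 5c 5c 5c ∥ 15 b2.
Outer hash (tag): even-index sum = 478 mod 256 = 222; odd-index sum = 459 mod 256 = 203 → de cb.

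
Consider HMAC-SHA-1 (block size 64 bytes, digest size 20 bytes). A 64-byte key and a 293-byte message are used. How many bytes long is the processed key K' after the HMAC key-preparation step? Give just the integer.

64

Key is 64 ≤ 64 bytes, zero-padded: |K'| = 64.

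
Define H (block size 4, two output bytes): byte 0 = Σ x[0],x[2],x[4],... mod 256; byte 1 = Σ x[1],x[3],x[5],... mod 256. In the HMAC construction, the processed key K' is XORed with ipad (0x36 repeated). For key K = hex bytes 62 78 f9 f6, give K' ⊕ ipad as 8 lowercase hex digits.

Key hex bytes 62 78 f9 f6 is exactly B = 4 bytes: K' = 62 78 f9 f6.
XOR each byte with 0x36: 62⊕36=54, 78⊕36=4e, f9⊕36=cf, f6⊕36=c0.

544ecfc0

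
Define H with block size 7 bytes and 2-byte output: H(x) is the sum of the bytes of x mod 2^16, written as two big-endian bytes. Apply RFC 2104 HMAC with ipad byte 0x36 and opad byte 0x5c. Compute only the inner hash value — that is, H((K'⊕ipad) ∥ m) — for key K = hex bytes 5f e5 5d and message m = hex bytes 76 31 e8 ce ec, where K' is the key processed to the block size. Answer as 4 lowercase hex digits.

Key hex bytes 5f e5 5d is 3 bytes ≤ B = 7; zero-pad to 7 bytes: K' = 5f e5 5d 00 00 00 00.
K' ⊕ ipad = 69 d3 6b 36 36 36 36.
Inner input = 69 d3 6b 36 36 36 36 ∥ 76 31 e8 ce ec.
Inner hash: sum = 105+211+107+54+54+54+54+118+49+232+206+236 = 1480 → 05 c8.

05c8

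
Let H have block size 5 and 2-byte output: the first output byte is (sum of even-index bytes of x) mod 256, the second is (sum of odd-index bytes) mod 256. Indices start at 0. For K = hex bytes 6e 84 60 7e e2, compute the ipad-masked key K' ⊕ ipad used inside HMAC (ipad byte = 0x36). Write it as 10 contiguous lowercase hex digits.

Key hex bytes 6e 84 60 7e e2 is exactly B = 5 bytes: K' = 6e 84 60 7e e2.
XOR each byte with 0x36: 6e⊕36=58, 84⊕36=b2, 60⊕36=56, 7e⊕36=48, e2⊕36=d4.

58b25648d4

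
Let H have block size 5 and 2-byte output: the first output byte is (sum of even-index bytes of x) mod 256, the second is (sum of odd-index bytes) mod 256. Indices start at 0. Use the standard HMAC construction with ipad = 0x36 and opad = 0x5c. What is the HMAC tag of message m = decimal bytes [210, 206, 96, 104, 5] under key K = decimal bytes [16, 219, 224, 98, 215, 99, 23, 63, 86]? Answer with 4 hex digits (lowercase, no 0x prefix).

7683

Key decimal bytes [16, 219, 224, 98, 215, 99, 23, 63, 86] = 10 db e0 62 d7 63 17 3f 56 is 9 bytes > B = 5, so hash it first: H(key) = 34 df, then zero-pad to 5 bytes: K' = 34 df 00 00 00.
K' ⊕ ipad = 02 e9 36 36 36.  K' ⊕ opad = 68 83 5c 5c 5c.
Inner input = (K'⊕ipad) ∥ m = 02 e9 36 36 36 ∥ d2 ce 60 68 05.
Inner hash: even-index sum = 420 mod 256 = 164; odd-index sum = 598 mod 256 = 86 → a4 56.
Outer input = (K'⊕opad) ∥ inner = 68 83 5c 5c 5c ∥ a4 56.
Outer hash (tag): even-index sum = 374 mod 256 = 118; odd-index sum = 387 mod 256 = 131 → 76 83.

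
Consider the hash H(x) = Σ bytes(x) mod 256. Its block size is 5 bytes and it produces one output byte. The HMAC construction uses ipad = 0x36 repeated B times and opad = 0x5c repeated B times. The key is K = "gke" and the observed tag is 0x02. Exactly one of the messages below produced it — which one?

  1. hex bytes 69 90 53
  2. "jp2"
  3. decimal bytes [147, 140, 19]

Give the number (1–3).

3

Key "gke" = 67 6b 65 is 3 bytes ≤ B = 5; zero-pad to 5 bytes: K' = 67 6b 65 00 00.
K' ⊕ ipad = 51 5d 53 36 36; K' ⊕ opad = 3b 37 39 5c 5c.
m1: inner = H(51 5d 53 36 36 69 90 53) = b9; tag = H(3b 37 39 5c 5c b9) = 1c
m2: inner = H(51 5d 53 36 36 6a 70 32) = 79; tag = H(3b 37 39 5c 5c 79) = dc
m3: inner = H(51 5d 53 36 36 93 8c 13) = 9f; tag = H(3b 37 39 5c 5c 9f) = 02 ← matches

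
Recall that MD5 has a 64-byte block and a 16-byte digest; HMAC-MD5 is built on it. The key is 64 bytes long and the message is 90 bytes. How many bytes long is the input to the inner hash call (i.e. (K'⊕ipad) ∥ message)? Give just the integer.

154

Key is 64 ≤ 64 bytes, zero-padded: |K'| = 64.
Inner input = (K'⊕ipad) ∥ m → 64 + 90 = 154 bytes.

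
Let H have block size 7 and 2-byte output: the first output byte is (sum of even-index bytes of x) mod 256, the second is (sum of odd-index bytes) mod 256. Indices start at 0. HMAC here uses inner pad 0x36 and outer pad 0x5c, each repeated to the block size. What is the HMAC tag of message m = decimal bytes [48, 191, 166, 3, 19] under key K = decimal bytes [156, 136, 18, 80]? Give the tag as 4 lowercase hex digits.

Key decimal bytes [156, 136, 18, 80] = 9c 88 12 50 is 4 bytes ≤ B = 7; zero-pad to 7 bytes: K' = 9c 88 12 50 00 00 00.
K' ⊕ ipad = aa be 24 66 36 36 36.  K' ⊕ opad = c0 d4 4e 0c 5c 5c 5c.
Inner input = (K'⊕ipad) ∥ m = aa be 24 66 36 36 36 ∥ 30 bf a6 03 13.
Inner hash: even-index sum = 508 mod 256 = 252; odd-index sum = 579 mod 256 = 67 → fc 43.
Outer input = (K'⊕opad) ∥ inner = c0 d4 4e 0c 5c 5c 5c ∥ fc 43.
Outer hash (tag): even-index sum = 521 mod 256 = 9; odd-index sum = 568 mod 256 = 56 → 09 38.

0938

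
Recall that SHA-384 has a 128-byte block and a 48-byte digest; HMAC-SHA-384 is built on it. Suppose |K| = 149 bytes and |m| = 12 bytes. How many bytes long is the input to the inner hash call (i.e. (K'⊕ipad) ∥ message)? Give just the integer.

140

Key is 149 > 128 bytes, so it is hashed to 48 bytes then zero-padded to 128: |K'| = 128.
Inner input = (K'⊕ipad) ∥ m → 128 + 12 = 140 bytes.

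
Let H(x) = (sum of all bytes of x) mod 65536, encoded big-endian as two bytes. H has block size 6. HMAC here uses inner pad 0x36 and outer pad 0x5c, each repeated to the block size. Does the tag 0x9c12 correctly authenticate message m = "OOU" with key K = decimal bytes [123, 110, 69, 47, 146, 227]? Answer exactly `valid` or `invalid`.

Key decimal bytes [123, 110, 69, 47, 146, 227] = 7b 6e 45 2f 92 e3 is exactly B = 6 bytes: K' = 7b 6e 45 2f 92 e3.
K' ⊕ ipad = 4d 58 73 19 a4 d5; K' ⊕ opad = 27 32 19 73 ce bf.
Inner hash: sum = 77+88+115+25+164+213+79+79+85 = 925 → 03 9d.
Outer hash (recomputed tag): sum = 39+50+25+115+206+191+3+157 = 786 → 03 12.
Recomputed tag = 0312; claimed = 9c12 → mismatch.

invalid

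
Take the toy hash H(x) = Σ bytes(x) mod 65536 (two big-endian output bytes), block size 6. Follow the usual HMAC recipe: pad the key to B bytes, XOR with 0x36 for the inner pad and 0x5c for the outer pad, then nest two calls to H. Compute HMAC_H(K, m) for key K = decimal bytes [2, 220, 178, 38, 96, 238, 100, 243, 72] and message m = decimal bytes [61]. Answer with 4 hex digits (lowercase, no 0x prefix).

Key decimal bytes [2, 220, 178, 38, 96, 238, 100, 243, 72] = 02 dc b2 26 60 ee 64 f3 48 is 9 bytes > B = 6, so hash it first: H(key) = 04 a3, then zero-pad to 6 bytes: K' = 04 a3 00 00 00 00.
K' ⊕ ipad = 32 95 36 36 36 36.  K' ⊕ opad = 58 ff 5c 5c 5c 5c.
Inner input = (K'⊕ipad) ∥ m = 32 95 36 36 36 36 ∥ 3d.
Inner hash: sum = 50+149+54+54+54+54+61 = 476 → 01 dc.
Outer input = (K'⊕opad) ∥ inner = 58 ff 5c 5c 5c 5c ∥ 01 dc.
Outer hash (tag): sum = 88+255+92+92+92+92+1+220 = 932 → 03 a4.

03a4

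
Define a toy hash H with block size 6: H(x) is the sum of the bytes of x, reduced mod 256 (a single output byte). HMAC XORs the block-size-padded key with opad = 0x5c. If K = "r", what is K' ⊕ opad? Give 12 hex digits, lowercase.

Key "r" = 72 is 1 byte ≤ B = 6; zero-pad to 6 bytes: K' = 72 00 00 00 00 00.
XOR each byte with 0x5c: 72⊕5c=2e, 00⊕5c=5c, 00⊕5c=5c, 00⊕5c=5c, 00⊕5c=5c, 00⊕5c=5c.

2e5c5c5c5c5c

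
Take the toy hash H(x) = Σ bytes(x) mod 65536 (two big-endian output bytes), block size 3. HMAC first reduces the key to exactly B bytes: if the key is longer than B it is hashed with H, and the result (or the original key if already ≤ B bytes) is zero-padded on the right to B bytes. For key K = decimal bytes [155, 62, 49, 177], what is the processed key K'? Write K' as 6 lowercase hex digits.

|K| = 4 > B = 3, so first hash the key.
H(K): sum = 155+62+49+177 = 443 → 01 bb.
Zero-pad H(K) = 01 bb to 3 bytes: K' = 01 bb 00.

01bb00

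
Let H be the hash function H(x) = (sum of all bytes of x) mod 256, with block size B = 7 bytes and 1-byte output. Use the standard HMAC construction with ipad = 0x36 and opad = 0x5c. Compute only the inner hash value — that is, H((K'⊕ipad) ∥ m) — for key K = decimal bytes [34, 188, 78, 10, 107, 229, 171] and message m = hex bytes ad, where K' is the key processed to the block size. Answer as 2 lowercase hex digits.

Key decimal bytes [34, 188, 78, 10, 107, 229, 171] = 22 bc 4e 0a 6b e5 ab is exactly B = 7 bytes: K' = 22 bc 4e 0a 6b e5 ab.
K' ⊕ ipad = 14 8a 78 3c 5d d3 9d.
Inner input = 14 8a 78 3c 5d d3 9d ∥ ad.
Inner hash: sum = 20+138+120+60+93+211+157+173 = 972; mod 256 = 204 → cc.

cc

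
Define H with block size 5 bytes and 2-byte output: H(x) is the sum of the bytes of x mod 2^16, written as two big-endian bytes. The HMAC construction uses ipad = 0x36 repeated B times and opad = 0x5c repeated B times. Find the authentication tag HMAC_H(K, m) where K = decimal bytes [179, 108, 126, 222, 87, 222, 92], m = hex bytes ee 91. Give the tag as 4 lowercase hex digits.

024b

Key decimal bytes [179, 108, 126, 222, 87, 222, 92] = b3 6c 7e de 57 de 5c is 7 bytes > B = 5, so hash it first: H(key) = 04 0c, then zero-pad to 5 bytes: K' = 04 0c 00 00 00.
K' ⊕ ipad = 32 3a 36 36 36.  K' ⊕ opad = 58 50 5c 5c 5c.
Inner input = (K'⊕ipad) ∥ m = 32 3a 36 36 36 ∥ ee 91.
Inner hash: sum = 50+58+54+54+54+238+145 = 653 → 02 8d.
Outer input = (K'⊕opad) ∥ inner = 58 50 5c 5c 5c ∥ 02 8d.
Outer hash (tag): sum = 88+80+92+92+92+2+141 = 587 → 02 4b.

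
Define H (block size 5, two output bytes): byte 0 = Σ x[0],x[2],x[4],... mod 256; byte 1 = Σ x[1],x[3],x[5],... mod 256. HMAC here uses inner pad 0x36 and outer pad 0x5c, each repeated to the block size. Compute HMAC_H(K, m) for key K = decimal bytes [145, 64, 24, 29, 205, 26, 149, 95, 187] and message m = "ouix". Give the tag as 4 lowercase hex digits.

Key decimal bytes [145, 64, 24, 29, 205, 26, 149, 95, 187] = 91 40 18 1d cd 1a 95 5f bb is 9 bytes > B = 5, so hash it first: H(key) = c6 d6, then zero-pad to 5 bytes: K' = c6 d6 00 00 00.
K' ⊕ ipad = f0 e0 36 36 36.  K' ⊕ opad = 9a 8a 5c 5c 5c.
Inner input = (K'⊕ipad) ∥ m = f0 e0 36 36 36 ∥ 6f 75 69 78.
Inner hash: even-index sum = 585 mod 256 = 73; odd-index sum = 494 mod 256 = 238 → 49 ee.
Outer input = (K'⊕opad) ∥ inner = 9a 8a 5c 5c 5c ∥ 49 ee.
Outer hash (tag): even-index sum = 576 mod 256 = 64; odd-index sum = 303 mod 256 = 47 → 40 2f.

402f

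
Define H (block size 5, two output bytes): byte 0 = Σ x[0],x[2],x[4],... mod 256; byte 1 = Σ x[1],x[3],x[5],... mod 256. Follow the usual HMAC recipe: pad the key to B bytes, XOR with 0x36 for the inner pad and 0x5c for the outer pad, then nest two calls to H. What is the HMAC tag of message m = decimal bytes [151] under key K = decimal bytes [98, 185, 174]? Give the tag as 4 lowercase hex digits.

Key decimal bytes [98, 185, 174] = 62 b9 ae is 3 bytes ≤ B = 5; zero-pad to 5 bytes: K' = 62 b9 ae 00 00.
K' ⊕ ipad = 54 8f 98 36 36.  K' ⊕ opad = 3e e5 f2 5c 5c.
Inner input = (K'⊕ipad) ∥ m = 54 8f 98 36 36 ∥ 97.
Inner hash: even-index sum = 290 mod 256 = 34; odd-index sum = 348 mod 256 = 92 → 22 5c.
Outer input = (K'⊕opad) ∥ inner = 3e e5 f2 5c 5c ∥ 22 5c.
Outer hash (tag): even-index sum = 488 mod 256 = 232; odd-index sum = 355 mod 256 = 99 → e8 63.

e863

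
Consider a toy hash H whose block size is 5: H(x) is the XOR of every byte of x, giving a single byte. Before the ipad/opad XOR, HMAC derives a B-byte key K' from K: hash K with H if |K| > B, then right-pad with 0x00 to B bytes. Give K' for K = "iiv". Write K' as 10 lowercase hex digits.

6969760000

Key "iiv" = 69 69 76 is 3 bytes ≤ B = 5; zero-pad to 5 bytes: K' = 69 69 76 00 00.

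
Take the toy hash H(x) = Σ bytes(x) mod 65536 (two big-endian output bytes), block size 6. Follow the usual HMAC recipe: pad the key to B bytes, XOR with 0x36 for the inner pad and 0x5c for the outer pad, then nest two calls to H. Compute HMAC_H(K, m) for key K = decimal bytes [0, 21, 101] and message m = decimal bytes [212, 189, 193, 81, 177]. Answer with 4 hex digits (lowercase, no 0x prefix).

Key decimal bytes [0, 21, 101] = 00 15 65 is 3 bytes ≤ B = 6; zero-pad to 6 bytes: K' = 00 15 65 00 00 00.
K' ⊕ ipad = 36 23 53 36 36 36.  K' ⊕ opad = 5c 49 39 5c 5c 5c.
Inner input = (K'⊕ipad) ∥ m = 36 23 53 36 36 36 ∥ d4 bd c1 51 b1.
Inner hash: sum = 54+35+83+54+54+54+212+189+193+81+177 = 1186 → 04 a2.
Outer input = (K'⊕opad) ∥ inner = 5c 49 39 5c 5c 5c ∥ 04 a2.
Outer hash (tag): sum = 92+73+57+92+92+92+4+162 = 664 → 02 98.

0298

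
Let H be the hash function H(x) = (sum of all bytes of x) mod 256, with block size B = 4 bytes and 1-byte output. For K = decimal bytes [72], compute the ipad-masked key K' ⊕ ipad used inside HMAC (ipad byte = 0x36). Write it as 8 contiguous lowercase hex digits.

7e363636

Key decimal bytes [72] = 48 is 1 byte ≤ B = 4; zero-pad to 4 bytes: K' = 48 00 00 00.
XOR each byte with 0x36: 48⊕36=7e, 00⊕36=36, 00⊕36=36, 00⊕36=36.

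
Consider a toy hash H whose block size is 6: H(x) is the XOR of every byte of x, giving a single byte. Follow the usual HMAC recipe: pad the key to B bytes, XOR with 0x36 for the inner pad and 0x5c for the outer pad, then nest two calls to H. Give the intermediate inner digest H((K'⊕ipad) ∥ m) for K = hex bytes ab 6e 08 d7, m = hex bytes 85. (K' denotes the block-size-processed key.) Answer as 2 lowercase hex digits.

9f

Key hex bytes ab 6e 08 d7 is 4 bytes ≤ B = 6; zero-pad to 6 bytes: K' = ab 6e 08 d7 00 00.
K' ⊕ ipad = 9d 58 3e e1 36 36.
Inner input = 9d 58 3e e1 36 36 ∥ 85.
Inner hash: XOR 9d⊕58⊕3e⊕e1⊕36⊕36⊕85 = 9f.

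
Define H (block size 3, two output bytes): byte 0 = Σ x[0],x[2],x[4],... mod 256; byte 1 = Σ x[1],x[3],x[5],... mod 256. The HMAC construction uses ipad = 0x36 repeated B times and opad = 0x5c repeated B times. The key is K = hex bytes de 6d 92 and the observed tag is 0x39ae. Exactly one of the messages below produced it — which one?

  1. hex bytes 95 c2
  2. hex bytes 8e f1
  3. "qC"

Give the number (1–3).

2

Key hex bytes de 6d 92 is exactly B = 3 bytes: K' = de 6d 92.
K' ⊕ ipad = e8 5b a4; K' ⊕ opad = 82 31 ce.
m1: inner = H(e8 5b a4 95 c2) = 4e f0; tag = H(82 31 ce 4e f0) = 407f
m2: inner = H(e8 5b a4 8e f1) = 7d e9; tag = H(82 31 ce 7d e9) = 39ae ← matches
m3: inner = H(e8 5b a4 71 43) = cf cc; tag = H(82 31 ce cf cc) = 1c00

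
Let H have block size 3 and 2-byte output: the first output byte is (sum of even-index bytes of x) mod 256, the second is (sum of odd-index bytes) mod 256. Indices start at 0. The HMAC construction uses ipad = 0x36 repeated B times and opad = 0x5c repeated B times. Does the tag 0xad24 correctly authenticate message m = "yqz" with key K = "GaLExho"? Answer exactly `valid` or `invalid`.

Key "GaLExho" = 47 61 4c 45 78 68 6f is 7 bytes > B = 3, so hash it first: H(key) = 7a 0e, then zero-pad to 3 bytes: K' = 7a 0e 00.
K' ⊕ ipad = 4c 38 36; K' ⊕ opad = 26 52 5c.
Inner hash: even-index sum = 243 mod 256 = 243; odd-index sum = 299 mod 256 = 43 → f3 2b.
Outer hash (recomputed tag): even-index sum = 173 mod 256 = 173; odd-index sum = 325 mod 256 = 69 → ad 45.
Recomputed tag = ad45; claimed = ad24 → mismatch.

invalid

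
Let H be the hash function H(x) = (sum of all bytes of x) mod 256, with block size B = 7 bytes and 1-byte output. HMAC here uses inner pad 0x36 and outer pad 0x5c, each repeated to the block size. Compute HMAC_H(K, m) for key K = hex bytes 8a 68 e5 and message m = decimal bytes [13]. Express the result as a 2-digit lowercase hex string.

Key hex bytes 8a 68 e5 is 3 bytes ≤ B = 7; zero-pad to 7 bytes: K' = 8a 68 e5 00 00 00 00.
K' ⊕ ipad = bc 5e d3 36 36 36 36.  K' ⊕ opad = d6 34 b9 5c 5c 5c 5c.
Inner input = (K'⊕ipad) ∥ m = bc 5e d3 36 36 36 36 ∥ 0d.
Inner hash: sum = 188+94+211+54+54+54+54+13 = 722; mod 256 = 210 → d2.
Outer input = (K'⊕opad) ∥ inner = d6 34 b9 5c 5c 5c 5c ∥ d2.
Outer hash (tag): sum = 214+52+185+92+92+92+92+210 = 1029; mod 256 = 5 → 05.

05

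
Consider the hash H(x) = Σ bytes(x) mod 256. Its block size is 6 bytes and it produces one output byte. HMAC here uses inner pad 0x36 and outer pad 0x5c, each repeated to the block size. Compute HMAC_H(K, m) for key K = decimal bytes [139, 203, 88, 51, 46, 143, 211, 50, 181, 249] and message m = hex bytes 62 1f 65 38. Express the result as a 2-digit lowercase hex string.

Key decimal bytes [139, 203, 88, 51, 46, 143, 211, 50, 181, 249] = 8b cb 58 33 2e 8f d3 32 b5 f9 is 10 bytes > B = 6, so hash it first: H(key) = 51, then zero-pad to 6 bytes: K' = 51 00 00 00 00 00.
K' ⊕ ipad = 67 36 36 36 36 36.  K' ⊕ opad = 0d 5c 5c 5c 5c 5c.
Inner input = (K'⊕ipad) ∥ m = 67 36 36 36 36 36 ∥ 62 1f 65 38.
Inner hash: sum = 103+54+54+54+54+54+98+31+101+56 = 659; mod 256 = 147 → 93.
Outer input = (K'⊕opad) ∥ inner = 0d 5c 5c 5c 5c 5c ∥ 93.
Outer hash (tag): sum = 13+92+92+92+92+92+147 = 620; mod 256 = 108 → 6c.

6c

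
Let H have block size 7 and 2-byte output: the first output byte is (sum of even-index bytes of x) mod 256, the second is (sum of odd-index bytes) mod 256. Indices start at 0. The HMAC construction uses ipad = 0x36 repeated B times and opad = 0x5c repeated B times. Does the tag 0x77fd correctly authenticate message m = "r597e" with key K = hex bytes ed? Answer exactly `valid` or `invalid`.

valid

Key hex bytes ed is 1 byte ≤ B = 7; zero-pad to 7 bytes: K' = ed 00 00 00 00 00 00.
K' ⊕ ipad = db 36 36 36 36 36 36; K' ⊕ opad = b1 5c 5c 5c 5c 5c 5c.
Inner hash: even-index sum = 489 mod 256 = 233; odd-index sum = 434 mod 256 = 178 → e9 b2.
Outer hash (recomputed tag): even-index sum = 631 mod 256 = 119; odd-index sum = 509 mod 256 = 253 → 77 fd.
Recomputed tag = 77fd; claimed = 77fd → match.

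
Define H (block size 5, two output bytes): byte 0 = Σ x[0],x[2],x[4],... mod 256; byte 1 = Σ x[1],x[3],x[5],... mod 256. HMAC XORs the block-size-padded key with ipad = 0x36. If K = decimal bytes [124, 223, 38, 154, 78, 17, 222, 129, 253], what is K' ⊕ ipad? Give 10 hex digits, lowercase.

Key decimal bytes [124, 223, 38, 154, 78, 17, 222, 129, 253] = 7c df 26 9a 4e 11 de 81 fd is 9 bytes > B = 5, so hash it first: H(key) = cb 0b, then zero-pad to 5 bytes: K' = cb 0b 00 00 00.
XOR each byte with 0x36: cb⊕36=fd, 0b⊕36=3d, 00⊕36=36, 00⊕36=36, 00⊕36=36.

fd3d363636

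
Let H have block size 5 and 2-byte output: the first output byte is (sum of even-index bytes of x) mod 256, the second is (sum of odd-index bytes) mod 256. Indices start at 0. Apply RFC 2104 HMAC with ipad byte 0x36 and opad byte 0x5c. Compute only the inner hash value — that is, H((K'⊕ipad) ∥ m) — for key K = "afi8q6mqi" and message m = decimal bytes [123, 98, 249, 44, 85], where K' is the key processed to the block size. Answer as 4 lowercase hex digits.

Key "afi8q6mqi" = 61 66 69 38 71 36 6d 71 69 is 9 bytes > B = 5, so hash it first: H(key) = 11 45, then zero-pad to 5 bytes: K' = 11 45 00 00 00.
K' ⊕ ipad = 27 73 36 36 36.
Inner input = 27 73 36 36 36 ∥ 7b 62 f9 2c 55.
Inner hash: even-index sum = 289 mod 256 = 33; odd-index sum = 626 mod 256 = 114 → 21 72.

2172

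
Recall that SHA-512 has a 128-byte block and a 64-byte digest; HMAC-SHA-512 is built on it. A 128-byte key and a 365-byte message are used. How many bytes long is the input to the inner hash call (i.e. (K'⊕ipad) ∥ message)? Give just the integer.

493

Key is 128 ≤ 128 bytes, zero-padded: |K'| = 128.
Inner input = (K'⊕ipad) ∥ m → 128 + 365 = 493 bytes.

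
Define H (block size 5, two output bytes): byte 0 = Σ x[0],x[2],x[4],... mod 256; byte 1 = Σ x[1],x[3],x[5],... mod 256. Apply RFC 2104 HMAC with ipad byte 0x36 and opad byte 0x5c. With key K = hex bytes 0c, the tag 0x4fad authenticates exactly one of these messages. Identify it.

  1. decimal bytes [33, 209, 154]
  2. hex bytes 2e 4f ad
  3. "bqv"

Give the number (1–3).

Key hex bytes 0c is 1 byte ≤ B = 5; zero-pad to 5 bytes: K' = 0c 00 00 00 00.
K' ⊕ ipad = 3a 36 36 36 36; K' ⊕ opad = 50 5c 5c 5c 5c.
m1: inner = H(3a 36 36 36 36 21 d1 9a) = 77 27; tag = H(50 5c 5c 5c 5c 77 27) = 2f2f
m2: inner = H(3a 36 36 36 36 2e 4f ad) = f5 47; tag = H(50 5c 5c 5c 5c f5 47) = 4fad ← matches
m3: inner = H(3a 36 36 36 36 62 71 76) = 17 44; tag = H(50 5c 5c 5c 5c 17 44) = 4ccf

2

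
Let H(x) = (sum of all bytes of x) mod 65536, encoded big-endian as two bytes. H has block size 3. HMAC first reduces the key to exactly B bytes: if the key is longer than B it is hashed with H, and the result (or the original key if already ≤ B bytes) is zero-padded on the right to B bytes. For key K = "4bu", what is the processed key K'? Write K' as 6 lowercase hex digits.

Key "4bu" = 34 62 75 is exactly B = 3 bytes: K' = 34 62 75.

346275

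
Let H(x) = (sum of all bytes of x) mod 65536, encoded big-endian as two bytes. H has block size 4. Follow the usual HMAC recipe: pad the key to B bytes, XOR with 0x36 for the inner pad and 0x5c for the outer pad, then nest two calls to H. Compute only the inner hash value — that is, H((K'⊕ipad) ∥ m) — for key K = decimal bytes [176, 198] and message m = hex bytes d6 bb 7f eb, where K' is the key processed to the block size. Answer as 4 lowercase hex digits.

Key decimal bytes [176, 198] = b0 c6 is 2 bytes ≤ B = 4; zero-pad to 4 bytes: K' = b0 c6 00 00.
K' ⊕ ipad = 86 f0 36 36.
Inner input = 86 f0 36 36 ∥ d6 bb 7f eb.
Inner hash: sum = 134+240+54+54+214+187+127+235 = 1245 → 04 dd.

04dd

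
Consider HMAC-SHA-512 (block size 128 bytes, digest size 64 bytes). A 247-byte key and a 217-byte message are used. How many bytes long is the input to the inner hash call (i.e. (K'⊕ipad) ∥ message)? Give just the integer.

Key is 247 > 128 bytes, so it is hashed to 64 bytes then zero-padded to 128: |K'| = 128.
Inner input = (K'⊕ipad) ∥ m → 128 + 217 = 345 bytes.

345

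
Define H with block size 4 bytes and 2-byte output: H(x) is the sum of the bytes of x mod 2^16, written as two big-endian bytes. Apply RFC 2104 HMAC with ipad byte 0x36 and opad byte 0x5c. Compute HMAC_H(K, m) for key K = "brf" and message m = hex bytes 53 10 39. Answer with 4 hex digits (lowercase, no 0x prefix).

01bd

Key "brf" = 62 72 66 is 3 bytes ≤ B = 4; zero-pad to 4 bytes: K' = 62 72 66 00.
K' ⊕ ipad = 54 44 50 36.  K' ⊕ opad = 3e 2e 3a 5c.
Inner input = (K'⊕ipad) ∥ m = 54 44 50 36 ∥ 53 10 39.
Inner hash: sum = 84+68+80+54+83+16+57 = 442 → 01 ba.
Outer input = (K'⊕opad) ∥ inner = 3e 2e 3a 5c ∥ 01 ba.
Outer hash (tag): sum = 62+46+58+92+1+186 = 445 → 01 bd.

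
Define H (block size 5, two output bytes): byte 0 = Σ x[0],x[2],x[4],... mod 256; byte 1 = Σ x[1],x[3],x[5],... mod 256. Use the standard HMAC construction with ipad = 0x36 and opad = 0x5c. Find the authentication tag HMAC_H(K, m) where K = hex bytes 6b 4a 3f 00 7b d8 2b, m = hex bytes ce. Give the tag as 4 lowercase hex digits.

dcac

Key hex bytes 6b 4a 3f 00 7b d8 2b is 7 bytes > B = 5, so hash it first: H(key) = 50 22, then zero-pad to 5 bytes: K' = 50 22 00 00 00.
K' ⊕ ipad = 66 14 36 36 36.  K' ⊕ opad = 0c 7e 5c 5c 5c.
Inner input = (K'⊕ipad) ∥ m = 66 14 36 36 36 ∥ ce.
Inner hash: even-index sum = 210 mod 256 = 210; odd-index sum = 280 mod 256 = 24 → d2 18.
Outer input = (K'⊕opad) ∥ inner = 0c 7e 5c 5c 5c ∥ d2 18.
Outer hash (tag): even-index sum = 220 mod 256 = 220; odd-index sum = 428 mod 256 = 172 → dc ac.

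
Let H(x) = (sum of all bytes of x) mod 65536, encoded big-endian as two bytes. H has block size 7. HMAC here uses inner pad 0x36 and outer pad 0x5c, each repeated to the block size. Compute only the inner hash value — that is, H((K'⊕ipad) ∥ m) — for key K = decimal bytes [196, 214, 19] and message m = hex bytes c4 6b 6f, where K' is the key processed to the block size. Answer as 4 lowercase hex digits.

046d

Key decimal bytes [196, 214, 19] = c4 d6 13 is 3 bytes ≤ B = 7; zero-pad to 7 bytes: K' = c4 d6 13 00 00 00 00.
K' ⊕ ipad = f2 e0 25 36 36 36 36.
Inner input = f2 e0 25 36 36 36 36 ∥ c4 6b 6f.
Inner hash: sum = 242+224+37+54+54+54+54+196+107+111 = 1133 → 04 6d.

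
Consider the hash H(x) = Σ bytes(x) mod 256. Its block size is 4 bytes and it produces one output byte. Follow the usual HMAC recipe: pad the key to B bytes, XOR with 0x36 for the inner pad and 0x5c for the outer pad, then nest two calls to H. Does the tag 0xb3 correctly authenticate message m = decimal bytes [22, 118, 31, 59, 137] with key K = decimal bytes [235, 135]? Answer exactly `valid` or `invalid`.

valid

Key decimal bytes [235, 135] = eb 87 is 2 bytes ≤ B = 4; zero-pad to 4 bytes: K' = eb 87 00 00.
K' ⊕ ipad = dd b1 36 36; K' ⊕ opad = b7 db 5c 5c.
Inner hash: sum = 221+177+54+54+22+118+31+59+137 = 873; mod 256 = 105 → 69.
Outer hash (recomputed tag): sum = 183+219+92+92+105 = 691; mod 256 = 179 → b3.
Recomputed tag = b3; claimed = b3 → match.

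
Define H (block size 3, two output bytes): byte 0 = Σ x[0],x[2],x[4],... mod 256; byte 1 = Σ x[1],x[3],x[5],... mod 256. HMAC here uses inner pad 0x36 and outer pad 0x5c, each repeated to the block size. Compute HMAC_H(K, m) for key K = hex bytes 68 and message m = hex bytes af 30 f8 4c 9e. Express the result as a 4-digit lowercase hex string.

Key hex bytes 68 is 1 byte ≤ B = 3; zero-pad to 3 bytes: K' = 68 00 00.
K' ⊕ ipad = 5e 36 36.  K' ⊕ opad = 34 5c 5c.
Inner input = (K'⊕ipad) ∥ m = 5e 36 36 ∥ af 30 f8 4c 9e.
Inner hash: even-index sum = 272 mod 256 = 16; odd-index sum = 635 mod 256 = 123 → 10 7b.
Outer input = (K'⊕opad) ∥ inner = 34 5c 5c ∥ 10 7b.
Outer hash (tag): even-index sum = 267 mod 256 = 11; odd-index sum = 108 mod 256 = 108 → 0b 6c.

0b6c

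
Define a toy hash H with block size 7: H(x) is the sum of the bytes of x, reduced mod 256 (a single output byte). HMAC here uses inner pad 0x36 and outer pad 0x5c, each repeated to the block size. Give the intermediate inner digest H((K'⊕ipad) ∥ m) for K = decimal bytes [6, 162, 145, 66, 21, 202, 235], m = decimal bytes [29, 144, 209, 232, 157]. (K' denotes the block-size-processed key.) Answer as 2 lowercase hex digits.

Key decimal bytes [6, 162, 145, 66, 21, 202, 235] = 06 a2 91 42 15 ca eb is exactly B = 7 bytes: K' = 06 a2 91 42 15 ca eb.
K' ⊕ ipad = 30 94 a7 74 23 fc dd.
Inner input = 30 94 a7 74 23 fc dd ∥ 1d 90 d1 e8 9d.
Inner hash: sum = 48+148+167+116+35+252+221+29+144+209+232+157 = 1758; mod 256 = 222 → de.

de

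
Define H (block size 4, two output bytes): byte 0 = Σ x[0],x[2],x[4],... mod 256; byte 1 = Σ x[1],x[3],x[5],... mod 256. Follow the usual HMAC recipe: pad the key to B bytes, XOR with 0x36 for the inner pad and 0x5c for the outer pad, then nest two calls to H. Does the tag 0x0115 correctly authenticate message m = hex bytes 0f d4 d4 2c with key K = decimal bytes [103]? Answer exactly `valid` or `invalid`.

invalid

Key decimal bytes [103] = 67 is 1 byte ≤ B = 4; zero-pad to 4 bytes: K' = 67 00 00 00.
K' ⊕ ipad = 51 36 36 36; K' ⊕ opad = 3b 5c 5c 5c.
Inner hash: even-index sum = 362 mod 256 = 106; odd-index sum = 364 mod 256 = 108 → 6a 6c.
Outer hash (recomputed tag): even-index sum = 257 mod 256 = 1; odd-index sum = 292 mod 256 = 36 → 01 24.
Recomputed tag = 0124; claimed = 0115 → mismatch.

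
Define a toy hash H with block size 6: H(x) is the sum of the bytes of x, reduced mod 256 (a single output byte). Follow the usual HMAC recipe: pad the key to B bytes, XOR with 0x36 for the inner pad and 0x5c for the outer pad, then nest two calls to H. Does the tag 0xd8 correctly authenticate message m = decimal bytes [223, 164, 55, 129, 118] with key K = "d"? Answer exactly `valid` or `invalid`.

Key "d" = 64 is 1 byte ≤ B = 6; zero-pad to 6 bytes: K' = 64 00 00 00 00 00.
K' ⊕ ipad = 52 36 36 36 36 36; K' ⊕ opad = 38 5c 5c 5c 5c 5c.
Inner hash: sum = 82+54+54+54+54+54+223+164+55+129+118 = 1041; mod 256 = 17 → 11.
Outer hash (recomputed tag): sum = 56+92+92+92+92+92+17 = 533; mod 256 = 21 → 15.
Recomputed tag = 15; claimed = d8 → mismatch.

invalid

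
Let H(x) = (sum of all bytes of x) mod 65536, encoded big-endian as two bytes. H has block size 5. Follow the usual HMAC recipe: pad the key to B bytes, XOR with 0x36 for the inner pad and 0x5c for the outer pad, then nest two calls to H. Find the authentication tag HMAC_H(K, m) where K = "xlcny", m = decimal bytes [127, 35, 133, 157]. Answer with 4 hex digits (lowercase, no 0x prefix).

Key "xlcny" = 78 6c 63 6e 79 is exactly B = 5 bytes: K' = 78 6c 63 6e 79.
K' ⊕ ipad = 4e 5a 55 58 4f.  K' ⊕ opad = 24 30 3f 32 25.
Inner input = (K'⊕ipad) ∥ m = 4e 5a 55 58 4f ∥ 7f 23 85 9d.
Inner hash: sum = 78+90+85+88+79+127+35+133+157 = 872 → 03 68.
Outer input = (K'⊕opad) ∥ inner = 24 30 3f 32 25 ∥ 03 68.
Outer hash (tag): sum = 36+48+63+50+37+3+104 = 341 → 01 55.

0155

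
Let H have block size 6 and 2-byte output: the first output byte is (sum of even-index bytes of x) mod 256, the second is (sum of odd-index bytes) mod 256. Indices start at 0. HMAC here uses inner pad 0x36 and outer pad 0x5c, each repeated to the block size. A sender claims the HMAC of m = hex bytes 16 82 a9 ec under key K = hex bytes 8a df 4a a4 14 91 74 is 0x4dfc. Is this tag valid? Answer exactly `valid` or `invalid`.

valid

Key hex bytes 8a df 4a a4 14 91 74 is 7 bytes > B = 6, so hash it first: H(key) = 5c 14, then zero-pad to 6 bytes: K' = 5c 14 00 00 00 00.
K' ⊕ ipad = 6a 22 36 36 36 36; K' ⊕ opad = 00 48 5c 5c 5c 5c.
Inner hash: even-index sum = 405 mod 256 = 149; odd-index sum = 508 mod 256 = 252 → 95 fc.
Outer hash (recomputed tag): even-index sum = 333 mod 256 = 77; odd-index sum = 508 mod 256 = 252 → 4d fc.
Recomputed tag = 4dfc; claimed = 4dfc → match.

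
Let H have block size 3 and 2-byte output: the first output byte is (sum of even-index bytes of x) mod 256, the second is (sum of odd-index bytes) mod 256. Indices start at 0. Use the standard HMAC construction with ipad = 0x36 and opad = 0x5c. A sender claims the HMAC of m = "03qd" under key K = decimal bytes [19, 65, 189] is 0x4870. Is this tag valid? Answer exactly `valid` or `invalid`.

Key decimal bytes [19, 65, 189] = 13 41 bd is exactly B = 3 bytes: K' = 13 41 bd.
K' ⊕ ipad = 25 77 8b; K' ⊕ opad = 4f 1d e1.
Inner hash: even-index sum = 327 mod 256 = 71; odd-index sum = 280 mod 256 = 24 → 47 18.
Outer hash (recomputed tag): even-index sum = 328 mod 256 = 72; odd-index sum = 100 mod 256 = 100 → 48 64.
Recomputed tag = 4864; claimed = 4870 → mismatch.

invalid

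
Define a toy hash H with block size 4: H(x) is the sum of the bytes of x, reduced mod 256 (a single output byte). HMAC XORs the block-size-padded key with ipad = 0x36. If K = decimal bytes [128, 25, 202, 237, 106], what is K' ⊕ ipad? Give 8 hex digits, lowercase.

8c363636

Key decimal bytes [128, 25, 202, 237, 106] = 80 19 ca ed 6a is 5 bytes > B = 4, so hash it first: H(key) = ba, then zero-pad to 4 bytes: K' = ba 00 00 00.
XOR each byte with 0x36: ba⊕36=8c, 00⊕36=36, 00⊕36=36, 00⊕36=36.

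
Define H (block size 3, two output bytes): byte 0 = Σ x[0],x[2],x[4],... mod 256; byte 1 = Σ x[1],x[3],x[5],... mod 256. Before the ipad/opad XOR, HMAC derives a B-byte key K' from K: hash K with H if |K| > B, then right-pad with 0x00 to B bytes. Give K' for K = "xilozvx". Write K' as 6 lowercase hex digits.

|K| = 7 > B = 3, so first hash the key.
H(K): even-index sum = 470 mod 256 = 214; odd-index sum = 334 mod 256 = 78 → d6 4e.
Zero-pad H(K) = d6 4e to 3 bytes: K' = d6 4e 00.

d64e00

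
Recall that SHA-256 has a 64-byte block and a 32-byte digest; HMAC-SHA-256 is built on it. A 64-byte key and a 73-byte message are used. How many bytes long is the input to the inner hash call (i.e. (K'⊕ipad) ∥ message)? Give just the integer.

Key is 64 ≤ 64 bytes, zero-padded: |K'| = 64.
Inner input = (K'⊕ipad) ∥ m → 64 + 73 = 137 bytes.

137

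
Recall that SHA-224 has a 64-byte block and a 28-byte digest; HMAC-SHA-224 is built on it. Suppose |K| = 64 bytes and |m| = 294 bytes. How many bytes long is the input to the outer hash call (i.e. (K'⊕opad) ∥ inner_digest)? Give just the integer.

92

Key is 64 ≤ 64 bytes, zero-padded: |K'| = 64.
Outer input = (K'⊕opad) ∥ H(inner) → 64 + 28 = 92 bytes.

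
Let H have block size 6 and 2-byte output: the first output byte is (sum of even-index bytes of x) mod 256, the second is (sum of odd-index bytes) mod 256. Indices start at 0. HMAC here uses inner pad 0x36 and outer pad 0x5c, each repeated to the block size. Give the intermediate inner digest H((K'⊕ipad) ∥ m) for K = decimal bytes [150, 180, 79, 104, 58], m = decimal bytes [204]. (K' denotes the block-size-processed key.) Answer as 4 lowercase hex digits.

f116

Key decimal bytes [150, 180, 79, 104, 58] = 96 b4 4f 68 3a is 5 bytes ≤ B = 6; zero-pad to 6 bytes: K' = 96 b4 4f 68 3a 00.
K' ⊕ ipad = a0 82 79 5e 0c 36.
Inner input = a0 82 79 5e 0c 36 ∥ cc.
Inner hash: even-index sum = 497 mod 256 = 241; odd-index sum = 278 mod 256 = 22 → f1 16.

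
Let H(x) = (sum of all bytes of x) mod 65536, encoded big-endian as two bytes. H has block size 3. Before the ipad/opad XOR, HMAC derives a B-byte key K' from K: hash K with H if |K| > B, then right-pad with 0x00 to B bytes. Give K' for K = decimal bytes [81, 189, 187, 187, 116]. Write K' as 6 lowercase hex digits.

02f800

|K| = 5 > B = 3, so first hash the key.
H(K): sum = 81+189+187+187+116 = 760 → 02 f8.
Zero-pad H(K) = 02 f8 to 3 bytes: K' = 02 f8 00.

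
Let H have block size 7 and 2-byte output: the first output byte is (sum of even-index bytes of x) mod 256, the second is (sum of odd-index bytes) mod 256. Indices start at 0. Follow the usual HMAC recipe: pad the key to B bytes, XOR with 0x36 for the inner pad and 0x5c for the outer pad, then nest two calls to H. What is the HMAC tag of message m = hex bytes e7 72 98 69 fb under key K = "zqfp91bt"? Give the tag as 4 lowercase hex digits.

Key "zqfp91bt" = 7a 71 66 70 39 31 62 74 is 8 bytes > B = 7, so hash it first: H(key) = 7b 86, then zero-pad to 7 bytes: K' = 7b 86 00 00 00 00 00.
K' ⊕ ipad = 4d b0 36 36 36 36 36.  K' ⊕ opad = 27 da 5c 5c 5c 5c 5c.
Inner input = (K'⊕ipad) ∥ m = 4d b0 36 36 36 36 36 ∥ e7 72 98 69 fb.
Inner hash: even-index sum = 458 mod 256 = 202; odd-index sum = 918 mod 256 = 150 → ca 96.
Outer input = (K'⊕opad) ∥ inner = 27 da 5c 5c 5c 5c 5c ∥ ca 96.
Outer hash (tag): even-index sum = 465 mod 256 = 209; odd-index sum = 604 mod 256 = 92 → d1 5c.

d15c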